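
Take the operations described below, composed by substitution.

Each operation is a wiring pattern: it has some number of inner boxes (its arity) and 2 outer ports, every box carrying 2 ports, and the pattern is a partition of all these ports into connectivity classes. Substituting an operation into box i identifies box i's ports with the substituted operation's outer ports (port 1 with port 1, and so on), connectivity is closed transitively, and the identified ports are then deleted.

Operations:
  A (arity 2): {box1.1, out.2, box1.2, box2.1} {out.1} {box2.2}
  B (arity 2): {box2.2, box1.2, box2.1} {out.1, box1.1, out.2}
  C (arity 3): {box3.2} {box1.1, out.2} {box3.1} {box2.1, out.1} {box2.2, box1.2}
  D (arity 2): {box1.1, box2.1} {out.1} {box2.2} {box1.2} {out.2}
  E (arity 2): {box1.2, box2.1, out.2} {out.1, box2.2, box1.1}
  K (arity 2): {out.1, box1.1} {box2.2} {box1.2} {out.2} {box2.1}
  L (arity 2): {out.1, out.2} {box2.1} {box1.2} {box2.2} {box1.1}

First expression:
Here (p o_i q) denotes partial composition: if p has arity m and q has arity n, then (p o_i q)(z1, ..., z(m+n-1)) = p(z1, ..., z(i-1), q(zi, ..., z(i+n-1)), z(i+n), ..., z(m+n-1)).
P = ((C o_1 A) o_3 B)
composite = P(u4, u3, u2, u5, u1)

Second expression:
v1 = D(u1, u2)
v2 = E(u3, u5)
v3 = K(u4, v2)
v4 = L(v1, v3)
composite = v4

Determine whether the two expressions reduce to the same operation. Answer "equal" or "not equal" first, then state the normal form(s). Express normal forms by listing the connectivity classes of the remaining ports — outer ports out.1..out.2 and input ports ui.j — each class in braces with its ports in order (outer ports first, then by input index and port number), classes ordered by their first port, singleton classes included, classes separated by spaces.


In normal form, the first expression is {out.1, u2.1, u3.1, u4.1, u4.2} {out.2} {u1.1} {u1.2} {u2.2, u5.1, u5.2} {u3.2}
In normal form, the second expression is {out.1, out.2} {u1.1, u2.1} {u1.2} {u2.2} {u3.1, u5.2} {u3.2, u5.1} {u4.1} {u4.2}
No match — not equal.

not equal; the first gives {out.1, u2.1, u3.1, u4.1, u4.2} {out.2} {u1.1} {u1.2} {u2.2, u5.1, u5.2} {u3.2} and the second {out.1, out.2} {u1.1, u2.1} {u1.2} {u2.2} {u3.1, u5.2} {u3.2, u5.1} {u4.1} {u4.2}


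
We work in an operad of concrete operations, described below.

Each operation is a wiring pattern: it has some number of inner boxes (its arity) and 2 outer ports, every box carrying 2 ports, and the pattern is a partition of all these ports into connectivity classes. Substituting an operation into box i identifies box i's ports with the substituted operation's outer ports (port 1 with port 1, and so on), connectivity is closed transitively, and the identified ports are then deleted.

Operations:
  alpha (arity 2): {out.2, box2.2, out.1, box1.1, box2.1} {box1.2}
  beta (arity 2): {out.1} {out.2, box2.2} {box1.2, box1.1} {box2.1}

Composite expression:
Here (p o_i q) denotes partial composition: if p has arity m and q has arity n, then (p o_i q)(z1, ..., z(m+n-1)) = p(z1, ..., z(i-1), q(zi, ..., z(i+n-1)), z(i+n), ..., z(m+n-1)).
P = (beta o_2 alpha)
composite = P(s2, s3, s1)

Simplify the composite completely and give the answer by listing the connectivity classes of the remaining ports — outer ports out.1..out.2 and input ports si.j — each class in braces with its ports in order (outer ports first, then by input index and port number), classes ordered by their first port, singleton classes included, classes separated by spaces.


{out.1} {out.2, s1.1, s1.2, s3.1} {s2.1, s2.2} {s3.2}

Two ports join when wires chain via beta-identified ports.
stage alpha: inputs (s3, s1), connectivity {out.1, out.2, s1.1, s1.2, s3.1} {s3.2}, out.j its boundary
stage beta: inputs (s2, s3, s1), connectivity {out.1} {out.2, s1.1, s1.2, s3.1} {s2.1, s2.2} {s3.2}, out.j its boundary


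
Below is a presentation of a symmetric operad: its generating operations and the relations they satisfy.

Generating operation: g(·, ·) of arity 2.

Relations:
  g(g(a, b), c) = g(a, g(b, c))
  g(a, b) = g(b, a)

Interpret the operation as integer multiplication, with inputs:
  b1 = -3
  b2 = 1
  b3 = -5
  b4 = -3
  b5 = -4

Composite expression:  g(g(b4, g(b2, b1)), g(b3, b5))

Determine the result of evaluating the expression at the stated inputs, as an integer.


g(b2, b1) = -3
g(b4, g(b2, b1)) = 9
g(b3, b5) = 20
g(g(b4, g(b2, b1)), g(b3, b5)) = 180

180


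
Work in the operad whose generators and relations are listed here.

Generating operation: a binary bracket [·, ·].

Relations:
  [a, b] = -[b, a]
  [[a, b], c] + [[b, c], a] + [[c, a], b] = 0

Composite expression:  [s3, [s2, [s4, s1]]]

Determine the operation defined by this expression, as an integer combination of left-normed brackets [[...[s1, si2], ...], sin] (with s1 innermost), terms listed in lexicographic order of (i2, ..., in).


Left-normed coefficients sit on the s1-initial expansion words.
Composite bracket: [s3, [s2, [s4, s1]]]
Each bracket splits as ab - ba, giving 8 signed words (2^3 = 8).
Keep just the words that open with s1:
  from s1s4s2s3, sign -1: term -[[[s1, s4], s2], s3]

-[[[s1, s4], s2], s3]


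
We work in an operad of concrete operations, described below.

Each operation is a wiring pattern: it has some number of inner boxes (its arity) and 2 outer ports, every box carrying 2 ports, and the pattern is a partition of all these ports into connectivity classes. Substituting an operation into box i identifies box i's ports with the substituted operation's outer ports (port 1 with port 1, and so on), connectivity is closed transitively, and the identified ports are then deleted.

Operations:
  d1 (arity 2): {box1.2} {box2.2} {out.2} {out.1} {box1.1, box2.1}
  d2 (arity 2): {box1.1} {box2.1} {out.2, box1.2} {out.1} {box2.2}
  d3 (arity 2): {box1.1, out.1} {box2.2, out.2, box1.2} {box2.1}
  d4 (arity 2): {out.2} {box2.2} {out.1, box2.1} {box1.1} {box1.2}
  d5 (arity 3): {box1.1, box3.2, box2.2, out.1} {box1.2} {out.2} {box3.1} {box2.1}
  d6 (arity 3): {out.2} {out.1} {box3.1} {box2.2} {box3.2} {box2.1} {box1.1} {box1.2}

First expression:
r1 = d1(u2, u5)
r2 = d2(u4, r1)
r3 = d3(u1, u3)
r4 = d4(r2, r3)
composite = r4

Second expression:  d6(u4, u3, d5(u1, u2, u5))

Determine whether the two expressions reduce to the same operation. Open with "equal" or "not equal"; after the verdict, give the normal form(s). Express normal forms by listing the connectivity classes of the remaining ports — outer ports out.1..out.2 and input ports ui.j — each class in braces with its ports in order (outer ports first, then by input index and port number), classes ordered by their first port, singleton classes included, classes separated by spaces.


In normal form, the first expression is {out.1, u1.1} {out.2} {u1.2, u3.2} {u2.1, u5.1} {u2.2} {u3.1} {u4.1} {u4.2} {u5.2}
In normal form, the second expression is {out.1} {out.2} {u1.1, u2.2, u5.2} {u1.2} {u2.1} {u3.1} {u3.2} {u4.1} {u4.2} {u5.1}
Distinct normal forms: not equal.

not equal — first {out.1, u1.1} {out.2} {u1.2, u3.2} {u2.1, u5.1} {u2.2} {u3.1} {u4.1} {u4.2} {u5.2}, second {out.1} {out.2} {u1.1, u2.2, u5.2} {u1.2} {u2.1} {u3.1} {u3.2} {u4.1} {u4.2} {u5.1}


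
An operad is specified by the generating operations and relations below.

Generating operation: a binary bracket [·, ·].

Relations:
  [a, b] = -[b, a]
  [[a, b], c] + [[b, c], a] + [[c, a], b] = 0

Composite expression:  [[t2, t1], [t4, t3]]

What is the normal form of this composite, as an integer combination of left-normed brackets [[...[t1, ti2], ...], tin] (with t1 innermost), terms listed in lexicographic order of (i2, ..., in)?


Skip Jacobi rewriting: expand, keep t1-initial words, read off terms.
Composite bracket: [[t2, t1], [t4, t3]]
Each bracket splits as ab - ba, giving 8 signed words (2^3 = 8).
Collect the words opening with t1:
  the word t1t2t3t4 carries sign +1 and contributes +[[[t1, t2], t3], t4]
  the word t1t2t4t3 carries sign -1 and contributes -[[[t1, t2], t4], t3]

[[[t1, t2], t3], t4] - [[[t1, t2], t4], t3]


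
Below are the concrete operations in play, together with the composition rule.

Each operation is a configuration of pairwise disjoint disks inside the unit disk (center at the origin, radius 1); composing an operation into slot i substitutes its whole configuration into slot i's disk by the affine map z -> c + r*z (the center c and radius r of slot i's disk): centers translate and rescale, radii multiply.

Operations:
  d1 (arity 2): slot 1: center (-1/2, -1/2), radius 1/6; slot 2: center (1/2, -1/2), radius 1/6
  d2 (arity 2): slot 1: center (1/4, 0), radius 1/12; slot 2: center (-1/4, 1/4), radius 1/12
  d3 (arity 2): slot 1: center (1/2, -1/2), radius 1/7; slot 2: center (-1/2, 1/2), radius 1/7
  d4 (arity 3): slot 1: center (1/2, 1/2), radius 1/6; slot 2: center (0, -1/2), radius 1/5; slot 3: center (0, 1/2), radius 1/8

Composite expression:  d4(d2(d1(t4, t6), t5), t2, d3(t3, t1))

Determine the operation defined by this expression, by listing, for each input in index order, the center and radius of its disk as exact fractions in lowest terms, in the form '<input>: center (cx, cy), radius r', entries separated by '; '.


t1: center (-1/16, 9/16), radius 1/56; t2: center (0, -1/2), radius 1/5; t3: center (1/16, 7/16), radius 1/56; t4: center (77/144, 71/144), radius 1/432; t5: center (11/24, 13/24), radius 1/72; t6: center (79/144, 71/144), radius 1/432


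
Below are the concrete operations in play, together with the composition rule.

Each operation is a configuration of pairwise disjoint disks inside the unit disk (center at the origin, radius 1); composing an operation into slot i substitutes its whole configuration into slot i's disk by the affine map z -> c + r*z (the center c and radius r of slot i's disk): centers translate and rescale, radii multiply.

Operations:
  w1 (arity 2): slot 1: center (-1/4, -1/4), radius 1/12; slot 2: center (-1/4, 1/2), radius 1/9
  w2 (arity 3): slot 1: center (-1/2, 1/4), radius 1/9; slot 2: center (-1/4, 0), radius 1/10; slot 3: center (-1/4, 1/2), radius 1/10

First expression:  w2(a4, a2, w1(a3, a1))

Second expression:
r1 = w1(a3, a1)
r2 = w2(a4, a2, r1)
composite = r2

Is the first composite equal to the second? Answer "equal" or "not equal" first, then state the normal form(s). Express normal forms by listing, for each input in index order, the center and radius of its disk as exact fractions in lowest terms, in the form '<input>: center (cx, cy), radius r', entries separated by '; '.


equal; the common form is a1: center (-11/40, 11/20), radius 1/90; a2: center (-1/4, 0), radius 1/10; a3: center (-11/40, 19/40), radius 1/120; a4: center (-1/2, 1/4), radius 1/9


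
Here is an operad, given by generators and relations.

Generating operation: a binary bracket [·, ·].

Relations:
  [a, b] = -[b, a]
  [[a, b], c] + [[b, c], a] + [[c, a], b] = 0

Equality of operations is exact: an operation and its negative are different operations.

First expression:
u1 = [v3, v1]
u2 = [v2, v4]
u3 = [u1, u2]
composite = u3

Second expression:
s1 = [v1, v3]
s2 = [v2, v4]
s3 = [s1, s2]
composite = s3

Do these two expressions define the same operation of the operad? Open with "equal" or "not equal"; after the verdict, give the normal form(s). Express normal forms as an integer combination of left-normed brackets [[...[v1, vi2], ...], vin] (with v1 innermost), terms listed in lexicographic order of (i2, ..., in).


not equal — first -[[[v1, v3], v2], v4] + [[[v1, v3], v4], v2], second [[[v1, v3], v2], v4] - [[[v1, v3], v4], v2]


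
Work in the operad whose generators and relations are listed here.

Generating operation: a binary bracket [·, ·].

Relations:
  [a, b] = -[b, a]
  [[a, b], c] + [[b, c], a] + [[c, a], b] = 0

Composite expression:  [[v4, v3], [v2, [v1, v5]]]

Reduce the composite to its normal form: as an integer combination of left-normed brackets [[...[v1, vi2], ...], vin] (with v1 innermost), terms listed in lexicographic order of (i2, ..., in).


-[[[[v1, v5], v2], v3], v4] + [[[[v1, v5], v2], v4], v3]

Expand each bracket as ab - ba; the v1-initial words give the coefficients.
Composite bracket: [[v4, v3], [v2, [v1, v5]]]
Expanding via [a, b] = ab - ba: 16 signed words (2^4 = 16).
Only words starting with v1 matter:
  the word v1v5v2v3v4 carries sign -1 and contributes -[[[[v1, v5], v2], v3], v4]
  the word v1v5v2v4v3 carries sign +1 and contributes +[[[[v1, v5], v2], v4], v3]


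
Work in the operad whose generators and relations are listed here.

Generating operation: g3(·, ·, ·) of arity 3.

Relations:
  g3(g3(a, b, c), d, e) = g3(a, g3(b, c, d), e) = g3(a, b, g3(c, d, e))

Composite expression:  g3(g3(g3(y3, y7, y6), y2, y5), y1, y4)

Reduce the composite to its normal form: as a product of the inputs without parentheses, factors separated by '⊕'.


y3 ⊕ y7 ⊕ y6 ⊕ y2 ⊕ y5 ⊕ y1 ⊕ y4

Key point: g3 is associative — brackets drop, the y-order remains.
g3(y3, y7, y6) collapses to y3 ⊕ y7 ⊕ y6
g3(g3(y3, y7, y6), y2, y5) collapses to y3 ⊕ y7 ⊕ y6 ⊕ y2 ⊕ y5
g3(g3(g3(y3, y7, y6), y2, y5), y1, y4) collapses to y3 ⊕ y7 ⊕ y6 ⊕ y2 ⊕ y5 ⊕ y1 ⊕ y4


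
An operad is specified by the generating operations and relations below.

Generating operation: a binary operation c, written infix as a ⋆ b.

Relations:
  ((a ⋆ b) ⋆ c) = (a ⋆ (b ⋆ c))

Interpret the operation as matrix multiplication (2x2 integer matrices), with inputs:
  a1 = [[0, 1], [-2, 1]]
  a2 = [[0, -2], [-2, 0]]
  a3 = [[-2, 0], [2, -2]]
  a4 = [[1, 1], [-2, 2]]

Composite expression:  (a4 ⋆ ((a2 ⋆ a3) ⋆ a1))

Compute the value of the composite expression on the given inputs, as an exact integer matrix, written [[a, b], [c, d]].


[[-8, 4], [16, 8]]

(a2 ⋆ a3) = [[-4, 4], [4, 0]]
((a2 ⋆ a3) ⋆ a1) = [[-8, 0], [0, 4]]
(a4 ⋆ ((a2 ⋆ a3) ⋆ a1)) = [[-8, 4], [16, 8]]


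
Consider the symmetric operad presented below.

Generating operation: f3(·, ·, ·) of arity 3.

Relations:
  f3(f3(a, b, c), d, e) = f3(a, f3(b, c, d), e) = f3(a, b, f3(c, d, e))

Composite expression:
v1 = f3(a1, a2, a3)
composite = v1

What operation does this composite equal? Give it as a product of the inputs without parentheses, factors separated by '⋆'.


a1 ⋆ a2 ⋆ a3


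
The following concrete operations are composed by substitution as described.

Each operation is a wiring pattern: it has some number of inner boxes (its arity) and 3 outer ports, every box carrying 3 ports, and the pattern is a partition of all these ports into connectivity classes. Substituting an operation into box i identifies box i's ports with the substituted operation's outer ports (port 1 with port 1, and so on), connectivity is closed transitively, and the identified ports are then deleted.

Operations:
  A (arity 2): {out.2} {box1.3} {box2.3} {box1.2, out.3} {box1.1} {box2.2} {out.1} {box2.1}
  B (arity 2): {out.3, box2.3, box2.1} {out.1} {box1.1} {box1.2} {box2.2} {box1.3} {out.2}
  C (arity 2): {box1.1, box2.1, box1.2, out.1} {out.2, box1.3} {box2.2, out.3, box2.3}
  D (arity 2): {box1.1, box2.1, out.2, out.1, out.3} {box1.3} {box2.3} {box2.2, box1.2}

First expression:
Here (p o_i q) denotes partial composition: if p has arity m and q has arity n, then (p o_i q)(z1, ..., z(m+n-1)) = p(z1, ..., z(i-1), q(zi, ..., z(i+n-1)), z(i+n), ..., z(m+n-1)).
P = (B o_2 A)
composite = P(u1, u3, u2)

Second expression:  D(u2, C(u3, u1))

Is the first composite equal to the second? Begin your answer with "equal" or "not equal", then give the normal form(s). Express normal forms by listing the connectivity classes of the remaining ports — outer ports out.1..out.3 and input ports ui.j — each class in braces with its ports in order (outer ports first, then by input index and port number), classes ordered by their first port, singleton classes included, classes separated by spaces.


not equal; the first gives {out.1} {out.2} {out.3, u3.2} {u1.1} {u1.2} {u1.3} {u2.1} {u2.2} {u2.3} {u3.1} {u3.3} and the second {out.1, out.2, out.3, u1.1, u2.1, u3.1, u3.2} {u1.2, u1.3} {u2.2, u3.3} {u2.3}


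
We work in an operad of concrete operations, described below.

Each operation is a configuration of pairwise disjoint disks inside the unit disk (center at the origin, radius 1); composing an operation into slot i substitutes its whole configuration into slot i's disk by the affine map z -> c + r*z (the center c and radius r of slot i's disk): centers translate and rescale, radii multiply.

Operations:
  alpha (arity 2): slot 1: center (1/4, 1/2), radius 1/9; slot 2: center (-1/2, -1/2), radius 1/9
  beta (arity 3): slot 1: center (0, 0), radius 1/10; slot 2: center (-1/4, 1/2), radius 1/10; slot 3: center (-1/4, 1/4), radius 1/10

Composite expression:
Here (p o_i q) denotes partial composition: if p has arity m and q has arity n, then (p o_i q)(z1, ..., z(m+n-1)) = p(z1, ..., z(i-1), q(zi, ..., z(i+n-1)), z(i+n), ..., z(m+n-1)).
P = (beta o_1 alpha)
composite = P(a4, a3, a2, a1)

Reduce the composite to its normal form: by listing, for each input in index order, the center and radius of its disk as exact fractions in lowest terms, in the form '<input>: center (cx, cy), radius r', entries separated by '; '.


a1: center (-1/4, 1/4), radius 1/10; a2: center (-1/4, 1/2), radius 1/10; a3: center (-1/20, -1/20), radius 1/90; a4: center (1/40, 1/20), radius 1/90


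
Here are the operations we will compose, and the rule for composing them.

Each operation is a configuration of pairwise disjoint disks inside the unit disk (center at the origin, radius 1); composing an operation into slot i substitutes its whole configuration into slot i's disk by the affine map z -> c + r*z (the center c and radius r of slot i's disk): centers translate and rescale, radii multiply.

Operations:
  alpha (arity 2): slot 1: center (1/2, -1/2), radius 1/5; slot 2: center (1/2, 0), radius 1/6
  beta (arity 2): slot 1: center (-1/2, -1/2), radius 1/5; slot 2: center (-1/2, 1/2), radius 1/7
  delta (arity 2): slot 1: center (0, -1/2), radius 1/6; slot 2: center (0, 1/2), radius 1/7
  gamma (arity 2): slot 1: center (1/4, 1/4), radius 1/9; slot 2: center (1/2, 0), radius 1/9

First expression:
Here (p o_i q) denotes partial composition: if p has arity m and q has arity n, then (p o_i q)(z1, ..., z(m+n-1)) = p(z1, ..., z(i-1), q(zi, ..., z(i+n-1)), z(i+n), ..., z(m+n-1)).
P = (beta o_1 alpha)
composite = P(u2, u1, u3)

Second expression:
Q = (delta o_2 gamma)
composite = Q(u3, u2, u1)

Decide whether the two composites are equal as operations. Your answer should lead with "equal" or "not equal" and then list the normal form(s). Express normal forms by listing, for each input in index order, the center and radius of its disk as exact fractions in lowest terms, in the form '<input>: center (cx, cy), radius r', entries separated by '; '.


not equal: they reduce to u1: center (-2/5, -1/2), radius 1/30; u2: center (-2/5, -3/5), radius 1/25; u3: center (-1/2, 1/2), radius 1/7 and u1: center (1/14, 1/2), radius 1/63; u2: center (1/28, 15/28), radius 1/63; u3: center (0, -1/2), radius 1/6


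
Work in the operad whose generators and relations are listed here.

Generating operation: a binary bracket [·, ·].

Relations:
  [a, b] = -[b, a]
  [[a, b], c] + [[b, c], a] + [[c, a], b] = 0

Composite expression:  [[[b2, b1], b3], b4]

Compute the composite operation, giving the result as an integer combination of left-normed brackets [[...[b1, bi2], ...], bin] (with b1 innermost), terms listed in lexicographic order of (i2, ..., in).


-[[[b1, b2], b3], b4]


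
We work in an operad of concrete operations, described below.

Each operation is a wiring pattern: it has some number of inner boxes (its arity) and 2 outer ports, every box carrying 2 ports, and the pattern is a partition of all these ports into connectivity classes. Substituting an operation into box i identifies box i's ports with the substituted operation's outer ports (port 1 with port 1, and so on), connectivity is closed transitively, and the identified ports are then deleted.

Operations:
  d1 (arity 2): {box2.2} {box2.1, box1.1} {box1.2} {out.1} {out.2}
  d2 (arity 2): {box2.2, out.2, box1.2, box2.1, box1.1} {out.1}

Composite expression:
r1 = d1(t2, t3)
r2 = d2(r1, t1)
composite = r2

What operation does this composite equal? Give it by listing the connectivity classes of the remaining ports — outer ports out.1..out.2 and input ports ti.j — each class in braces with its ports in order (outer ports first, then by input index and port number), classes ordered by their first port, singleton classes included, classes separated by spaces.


{out.1} {out.2, t1.1, t1.2} {t2.1, t3.1} {t2.2} {t3.2}

Reachability decides: close wires over d2-identified ports.
through d1, on inputs (t2, t3): {out.1} {out.2} {t2.1, t3.1} {t2.2} {t3.2} (out.j = stage outer ports)
through d2, on inputs (t2, t3, t1): {out.1} {out.2, t1.1, t1.2} {t2.1, t3.1} {t2.2} {t3.2} (out.j = stage outer ports)


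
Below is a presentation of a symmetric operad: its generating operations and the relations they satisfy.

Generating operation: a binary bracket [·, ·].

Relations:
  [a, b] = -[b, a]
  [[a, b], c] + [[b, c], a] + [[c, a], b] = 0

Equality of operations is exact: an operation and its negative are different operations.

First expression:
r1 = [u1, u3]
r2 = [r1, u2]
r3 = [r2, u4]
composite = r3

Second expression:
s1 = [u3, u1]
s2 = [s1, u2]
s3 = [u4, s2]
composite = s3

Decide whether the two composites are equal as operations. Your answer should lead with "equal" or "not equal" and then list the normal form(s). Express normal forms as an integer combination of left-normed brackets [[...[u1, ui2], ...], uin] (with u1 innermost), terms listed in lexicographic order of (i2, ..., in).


The first composite normalizes to [[[u1, u3], u2], u4]
The second composite normalizes to [[[u1, u3], u2], u4]
Same normal form: equal.

equal; both compose to [[[u1, u3], u2], u4]


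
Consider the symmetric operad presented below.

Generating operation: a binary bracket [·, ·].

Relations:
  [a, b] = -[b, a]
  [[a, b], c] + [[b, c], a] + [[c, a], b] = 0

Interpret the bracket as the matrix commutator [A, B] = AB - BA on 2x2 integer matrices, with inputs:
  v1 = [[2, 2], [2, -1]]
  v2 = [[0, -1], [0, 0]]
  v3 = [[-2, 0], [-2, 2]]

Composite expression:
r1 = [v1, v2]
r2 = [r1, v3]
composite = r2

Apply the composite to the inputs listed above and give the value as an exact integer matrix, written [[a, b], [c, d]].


[v1, v2] = [[2, -3], [0, -2]]
[[v1, v2], v3] = [[6, -12], [8, -6]]

[[6, -12], [8, -6]]


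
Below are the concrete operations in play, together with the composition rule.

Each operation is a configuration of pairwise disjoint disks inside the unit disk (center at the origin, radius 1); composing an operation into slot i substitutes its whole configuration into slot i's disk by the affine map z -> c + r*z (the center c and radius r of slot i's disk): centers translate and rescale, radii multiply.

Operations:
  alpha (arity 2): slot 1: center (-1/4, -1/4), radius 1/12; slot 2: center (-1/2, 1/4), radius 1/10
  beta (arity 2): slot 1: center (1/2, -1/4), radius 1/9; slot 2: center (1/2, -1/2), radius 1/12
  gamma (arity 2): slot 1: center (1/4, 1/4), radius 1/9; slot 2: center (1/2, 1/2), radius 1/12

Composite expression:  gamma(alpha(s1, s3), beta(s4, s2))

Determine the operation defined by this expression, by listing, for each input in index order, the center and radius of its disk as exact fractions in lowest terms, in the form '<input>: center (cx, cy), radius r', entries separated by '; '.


s1: center (2/9, 2/9), radius 1/108; s2: center (13/24, 11/24), radius 1/144; s3: center (7/36, 5/18), radius 1/90; s4: center (13/24, 23/48), radius 1/108

Each s-disk chains the slot maps above it in gamma; radii multiply.
s1: after 2 affine steps, its disk has center (2/9, 2/9), radius 1/108
s3: after 2 affine steps, its disk has center (7/36, 5/18), radius 1/90
s4: after 2 affine steps, its disk has center (13/24, 23/48), radius 1/108
s2: after 2 affine steps, its disk has center (13/24, 11/24), radius 1/144


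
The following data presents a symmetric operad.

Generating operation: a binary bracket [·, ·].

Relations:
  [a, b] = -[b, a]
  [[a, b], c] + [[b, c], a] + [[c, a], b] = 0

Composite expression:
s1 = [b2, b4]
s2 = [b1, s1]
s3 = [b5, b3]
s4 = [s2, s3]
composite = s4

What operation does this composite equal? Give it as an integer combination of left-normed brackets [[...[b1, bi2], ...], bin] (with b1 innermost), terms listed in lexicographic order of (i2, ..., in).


-[[[[b1, b2], b4], b3], b5] + [[[[b1, b2], b4], b5], b3] + [[[[b1, b4], b2], b3], b5] - [[[[b1, b4], b2], b5], b3]

Expand each bracket as ab - ba; the b1-initial words give the coefficients.
Composite bracket: [[b1, [b2, b4]], [b5, b3]]
Under [a, b] = ab - ba we get 16 signed associative words (2^4 = 16).
Words beginning with b1 determine it all:
  the word b1b2b4b3b5 carries sign -1 and contributes -[[[[b1, b2], b4], b3], b5]
  the word b1b2b4b5b3 carries sign +1 and contributes +[[[[b1, b2], b4], b5], b3]
  the word b1b4b2b3b5 carries sign +1 and contributes +[[[[b1, b4], b2], b3], b5]
  the word b1b4b2b5b3 carries sign -1 and contributes -[[[[b1, b4], b2], b5], b3]


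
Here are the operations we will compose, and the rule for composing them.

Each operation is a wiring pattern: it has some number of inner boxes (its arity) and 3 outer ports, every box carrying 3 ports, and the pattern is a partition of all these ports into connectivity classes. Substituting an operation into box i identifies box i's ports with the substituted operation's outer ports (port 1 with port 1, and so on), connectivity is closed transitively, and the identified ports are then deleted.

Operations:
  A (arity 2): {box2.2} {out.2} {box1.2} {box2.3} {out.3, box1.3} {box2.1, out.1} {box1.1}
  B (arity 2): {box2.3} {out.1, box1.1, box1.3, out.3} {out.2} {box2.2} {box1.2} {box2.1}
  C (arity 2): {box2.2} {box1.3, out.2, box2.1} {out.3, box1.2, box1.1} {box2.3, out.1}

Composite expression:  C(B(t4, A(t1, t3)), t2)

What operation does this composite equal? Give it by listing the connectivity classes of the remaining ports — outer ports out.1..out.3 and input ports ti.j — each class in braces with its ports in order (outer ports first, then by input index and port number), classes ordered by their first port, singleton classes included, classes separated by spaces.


{out.1, t2.3} {out.2, out.3, t2.1, t4.1, t4.3} {t1.1} {t1.2} {t1.3} {t2.2} {t3.1} {t3.2} {t3.3} {t4.2}

Reachability decides: close wires over C-identified ports.
A over (t1, t3) gives {out.1, t3.1} {out.2} {out.3, t1.3} {t1.1} {t1.2} {t3.2} {t3.3}, out.j being that stage's outer ports
B over (t4, t1, t3) gives {out.1, out.3, t4.1, t4.3} {out.2} {t1.1} {t1.2} {t1.3} {t3.1} {t3.2} {t3.3} {t4.2}, out.j being that stage's outer ports
C over (t4, t1, t3, t2) gives {out.1, t2.3} {out.2, out.3, t2.1, t4.1, t4.3} {t1.1} {t1.2} {t1.3} {t2.2} {t3.1} {t3.2} {t3.3} {t4.2}, out.j being that stage's outer ports


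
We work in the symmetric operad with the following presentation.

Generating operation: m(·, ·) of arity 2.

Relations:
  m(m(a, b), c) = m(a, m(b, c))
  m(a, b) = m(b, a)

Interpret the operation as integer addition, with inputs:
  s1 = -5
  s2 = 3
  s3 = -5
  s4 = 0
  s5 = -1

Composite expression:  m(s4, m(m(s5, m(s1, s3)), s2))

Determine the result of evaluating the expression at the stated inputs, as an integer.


-8

m(s1, s3) = -10
m(s5, m(s1, s3)) = -11
m(m(s5, m(s1, s3)), s2) = -8
m(s4, m(m(s5, m(s1, s3)), s2)) = -8


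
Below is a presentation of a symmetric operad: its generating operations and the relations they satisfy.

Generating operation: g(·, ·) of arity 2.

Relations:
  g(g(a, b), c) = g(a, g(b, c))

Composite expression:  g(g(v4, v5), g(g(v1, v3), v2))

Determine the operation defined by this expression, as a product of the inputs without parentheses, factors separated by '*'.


v4 * v5 * v1 * v3 * v2

Associativity of g dissolves the nesting; only the v-input order survives.
g(v4, v5) reduces to v4 * v5
g(v1, v3) reduces to v1 * v3
g(g(v1, v3), v2) reduces to v1 * v3 * v2
g(g(v4, v5), g(g(v1, v3), v2)) reduces to v4 * v5 * v1 * v3 * v2


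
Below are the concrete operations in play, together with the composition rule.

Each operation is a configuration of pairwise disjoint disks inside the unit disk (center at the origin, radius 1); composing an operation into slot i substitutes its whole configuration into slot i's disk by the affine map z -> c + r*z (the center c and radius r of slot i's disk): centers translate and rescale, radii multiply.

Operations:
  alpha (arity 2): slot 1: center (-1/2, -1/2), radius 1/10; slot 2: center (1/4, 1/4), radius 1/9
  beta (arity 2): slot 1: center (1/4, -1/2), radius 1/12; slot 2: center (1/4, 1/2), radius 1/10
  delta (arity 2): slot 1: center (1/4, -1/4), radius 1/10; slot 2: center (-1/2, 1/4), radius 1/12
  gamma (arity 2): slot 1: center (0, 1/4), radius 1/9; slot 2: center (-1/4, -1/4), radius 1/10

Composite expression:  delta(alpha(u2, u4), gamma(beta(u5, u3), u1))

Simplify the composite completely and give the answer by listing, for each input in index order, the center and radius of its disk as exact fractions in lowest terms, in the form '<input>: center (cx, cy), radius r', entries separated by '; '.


u1: center (-25/48, 11/48), radius 1/120; u2: center (1/5, -3/10), radius 1/100; u3: center (-215/432, 119/432), radius 1/1080; u4: center (11/40, -9/40), radius 1/90; u5: center (-215/432, 115/432), radius 1/1296

Nesting under delta composes maps z -> c + r*z down each u-path.
input u2: composing its 2 substitution steps yields center (1/5, -3/10), radius 1/100
input u4: composing its 2 substitution steps yields center (11/40, -9/40), radius 1/90
input u5: composing its 3 substitution steps yields center (-215/432, 115/432), radius 1/1296
input u3: composing its 3 substitution steps yields center (-215/432, 119/432), radius 1/1080
input u1: composing its 2 substitution steps yields center (-25/48, 11/48), radius 1/120


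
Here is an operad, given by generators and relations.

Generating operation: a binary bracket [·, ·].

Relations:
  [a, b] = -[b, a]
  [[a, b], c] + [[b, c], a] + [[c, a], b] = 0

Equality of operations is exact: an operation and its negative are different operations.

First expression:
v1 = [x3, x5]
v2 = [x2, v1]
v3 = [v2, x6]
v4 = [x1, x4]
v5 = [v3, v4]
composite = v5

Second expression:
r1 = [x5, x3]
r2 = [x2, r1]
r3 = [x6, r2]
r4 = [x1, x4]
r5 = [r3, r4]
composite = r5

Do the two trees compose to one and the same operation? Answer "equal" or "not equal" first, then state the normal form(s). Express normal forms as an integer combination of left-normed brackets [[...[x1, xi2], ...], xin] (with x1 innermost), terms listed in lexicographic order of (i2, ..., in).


equal; both compose to -[[[[[x1, x4], x2], x3], x5], x6] + [[[[[x1, x4], x2], x5], x3], x6] + [[[[[x1, x4], x3], x5], x2], x6] - [[[[[x1, x4], x5], x3], x2], x6] + [[[[[x1, x4], x6], x2], x3], x5] - [[[[[x1, x4], x6], x2], x5], x3] - [[[[[x1, x4], x6], x3], x5], x2] + [[[[[x1, x4], x6], x5], x3], x2]


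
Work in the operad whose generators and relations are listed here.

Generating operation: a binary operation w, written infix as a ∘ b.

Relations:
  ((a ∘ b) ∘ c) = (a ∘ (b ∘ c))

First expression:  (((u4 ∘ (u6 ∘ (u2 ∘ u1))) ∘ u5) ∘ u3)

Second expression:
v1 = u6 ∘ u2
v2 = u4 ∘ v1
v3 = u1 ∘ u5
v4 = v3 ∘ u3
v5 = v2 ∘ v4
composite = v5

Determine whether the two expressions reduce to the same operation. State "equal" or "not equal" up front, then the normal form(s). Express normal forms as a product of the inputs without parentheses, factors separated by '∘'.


equal; the common form is u4 ∘ u6 ∘ u2 ∘ u1 ∘ u5 ∘ u3

Reducing the first expression gives u4 ∘ u6 ∘ u2 ∘ u1 ∘ u5 ∘ u3
Reducing the second expression gives u4 ∘ u6 ∘ u2 ∘ u1 ∘ u5 ∘ u3
The normal forms match — equal.


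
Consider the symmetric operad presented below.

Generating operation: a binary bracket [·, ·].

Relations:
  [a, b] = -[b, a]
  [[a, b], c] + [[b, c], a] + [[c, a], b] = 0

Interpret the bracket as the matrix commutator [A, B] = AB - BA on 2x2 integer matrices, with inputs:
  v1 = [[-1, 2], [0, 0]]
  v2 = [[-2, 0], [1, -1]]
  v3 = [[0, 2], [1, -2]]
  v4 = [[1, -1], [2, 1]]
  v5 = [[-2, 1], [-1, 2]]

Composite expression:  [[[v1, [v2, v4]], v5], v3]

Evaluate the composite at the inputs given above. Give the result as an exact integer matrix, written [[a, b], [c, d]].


[[-12, 36], [-6, 12]]

[v2, v4] = [[1, 1], [2, -1]]
[v1, [v2, v4]] = [[4, -5], [2, -4]]
[[v1, [v2, v4]], v5] = [[3, -12], [0, -3]]
[[[v1, [v2, v4]], v5], v3] = [[-12, 36], [-6, 12]]


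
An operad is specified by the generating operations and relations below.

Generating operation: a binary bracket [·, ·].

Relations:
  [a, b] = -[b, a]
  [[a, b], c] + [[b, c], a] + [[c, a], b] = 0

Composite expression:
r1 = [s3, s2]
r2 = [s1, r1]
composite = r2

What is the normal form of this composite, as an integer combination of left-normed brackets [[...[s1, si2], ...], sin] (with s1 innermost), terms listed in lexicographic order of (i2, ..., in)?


-[[s1, s2], s3] + [[s1, s3], s2]

In the tensor algebra, words opening s1 carry the s1-anchored form.
Composite bracket: [s1, [s3, s2]]
The bracket unfolds into 4 signed words via [a, b] = ab - ba (2^2 = 4).
Coefficients come from the s1-initial words:
  s1s2s3 appears with sign -1, giving the term -[[s1, s2], s3]
  s1s3s2 appears with sign +1, giving the term +[[s1, s3], s2]


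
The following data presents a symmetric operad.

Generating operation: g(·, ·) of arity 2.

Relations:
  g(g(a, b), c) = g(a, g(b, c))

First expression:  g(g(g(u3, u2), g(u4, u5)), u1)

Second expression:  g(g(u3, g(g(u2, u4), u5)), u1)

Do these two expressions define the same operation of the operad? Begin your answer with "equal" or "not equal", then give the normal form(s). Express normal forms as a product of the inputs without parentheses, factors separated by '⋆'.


The first expression, normalized: u3 ⋆ u2 ⋆ u4 ⋆ u5 ⋆ u1
The second expression, normalized: u3 ⋆ u2 ⋆ u4 ⋆ u5 ⋆ u1
The forms coincide; equal.

equal: each reduces to u3 ⋆ u2 ⋆ u4 ⋆ u5 ⋆ u1


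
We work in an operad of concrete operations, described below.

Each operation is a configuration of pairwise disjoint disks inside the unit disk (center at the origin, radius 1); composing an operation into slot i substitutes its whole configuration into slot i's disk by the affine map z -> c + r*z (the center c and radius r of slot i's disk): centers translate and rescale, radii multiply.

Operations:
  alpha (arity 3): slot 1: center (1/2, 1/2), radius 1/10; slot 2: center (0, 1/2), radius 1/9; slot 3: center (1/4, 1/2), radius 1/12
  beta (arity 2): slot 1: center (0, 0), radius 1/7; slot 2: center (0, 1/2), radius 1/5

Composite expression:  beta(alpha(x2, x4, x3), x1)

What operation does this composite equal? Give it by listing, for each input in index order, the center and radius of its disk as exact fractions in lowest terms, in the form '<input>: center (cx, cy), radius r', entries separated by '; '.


x1: center (0, 1/2), radius 1/5; x2: center (1/14, 1/14), radius 1/70; x3: center (1/28, 1/14), radius 1/84; x4: center (0, 1/14), radius 1/63

Each x-disk chains the slot maps above it in beta; radii multiply.
tracing x2 down its 2-map path: center (1/14, 1/14), radius 1/70
tracing x4 down its 2-map path: center (0, 1/14), radius 1/63
tracing x3 down its 2-map path: center (1/28, 1/14), radius 1/84
tracing x1 down its 1-map path: center (0, 1/2), radius 1/5


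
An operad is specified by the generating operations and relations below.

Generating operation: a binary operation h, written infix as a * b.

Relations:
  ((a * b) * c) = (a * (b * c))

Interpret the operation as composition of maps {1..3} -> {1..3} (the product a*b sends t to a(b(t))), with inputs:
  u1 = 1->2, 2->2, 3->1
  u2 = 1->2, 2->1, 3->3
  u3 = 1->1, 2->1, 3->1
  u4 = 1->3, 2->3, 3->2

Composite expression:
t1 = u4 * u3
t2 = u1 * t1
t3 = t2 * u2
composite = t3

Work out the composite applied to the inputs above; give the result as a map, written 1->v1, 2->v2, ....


1->1, 2->1, 3->1

(u4 * u3) = 1->3, 2->3, 3->3
(u1 * (u4 * u3)) = 1->1, 2->1, 3->1
((u1 * (u4 * u3)) * u2) = 1->1, 2->1, 3->1


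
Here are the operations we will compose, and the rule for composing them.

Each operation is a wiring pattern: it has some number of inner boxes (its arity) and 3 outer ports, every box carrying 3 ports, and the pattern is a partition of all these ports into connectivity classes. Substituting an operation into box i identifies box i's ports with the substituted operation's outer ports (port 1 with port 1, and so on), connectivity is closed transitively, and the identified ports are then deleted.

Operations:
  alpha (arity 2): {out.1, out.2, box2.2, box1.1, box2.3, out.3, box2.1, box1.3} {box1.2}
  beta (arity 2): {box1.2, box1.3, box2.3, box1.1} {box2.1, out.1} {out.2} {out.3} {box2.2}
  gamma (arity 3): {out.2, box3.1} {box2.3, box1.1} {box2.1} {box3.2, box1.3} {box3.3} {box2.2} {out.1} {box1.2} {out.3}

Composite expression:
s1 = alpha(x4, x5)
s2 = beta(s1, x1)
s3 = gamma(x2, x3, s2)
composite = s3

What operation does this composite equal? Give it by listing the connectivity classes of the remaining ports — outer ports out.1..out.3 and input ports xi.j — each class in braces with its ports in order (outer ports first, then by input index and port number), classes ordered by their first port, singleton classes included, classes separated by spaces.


{out.1} {out.2, x1.1} {out.3} {x1.2} {x1.3, x4.1, x4.3, x5.1, x5.2, x5.3} {x2.1, x3.3} {x2.2} {x2.3} {x3.1} {x3.2} {x4.2}

After gluing at gamma, chains via deleted ports link the x-ports.
the subtree at alpha composes to {out.1, out.2, out.3, x4.1, x4.3, x5.1, x5.2, x5.3} {x4.2} on (x4, x5); out.j = own outer ports
the subtree at beta composes to {out.1, x1.1} {out.2} {out.3} {x1.2} {x1.3, x4.1, x4.3, x5.1, x5.2, x5.3} {x4.2} on (x4, x5, x1); out.j = own outer ports
the subtree at gamma composes to {out.1} {out.2, x1.1} {out.3} {x1.2} {x1.3, x4.1, x4.3, x5.1, x5.2, x5.3} {x2.1, x3.3} {x2.2} {x2.3} {x3.1} {x3.2} {x4.2} on (x2, x3, x4, x5, x1); out.j = own outer ports


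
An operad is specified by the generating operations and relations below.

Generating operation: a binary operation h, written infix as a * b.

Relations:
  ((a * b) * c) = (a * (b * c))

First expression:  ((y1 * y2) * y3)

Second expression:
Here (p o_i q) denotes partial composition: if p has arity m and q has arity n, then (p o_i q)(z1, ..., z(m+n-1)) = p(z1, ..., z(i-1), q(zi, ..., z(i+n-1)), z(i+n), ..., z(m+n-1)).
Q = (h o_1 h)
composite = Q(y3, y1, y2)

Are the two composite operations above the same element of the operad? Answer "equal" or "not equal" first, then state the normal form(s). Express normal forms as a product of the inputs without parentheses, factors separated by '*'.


not equal — first y1 * y2 * y3, second y3 * y1 * y2

In normal form, the first expression is y1 * y2 * y3
In normal form, the second expression is y3 * y1 * y2
Different reductions; not equal.


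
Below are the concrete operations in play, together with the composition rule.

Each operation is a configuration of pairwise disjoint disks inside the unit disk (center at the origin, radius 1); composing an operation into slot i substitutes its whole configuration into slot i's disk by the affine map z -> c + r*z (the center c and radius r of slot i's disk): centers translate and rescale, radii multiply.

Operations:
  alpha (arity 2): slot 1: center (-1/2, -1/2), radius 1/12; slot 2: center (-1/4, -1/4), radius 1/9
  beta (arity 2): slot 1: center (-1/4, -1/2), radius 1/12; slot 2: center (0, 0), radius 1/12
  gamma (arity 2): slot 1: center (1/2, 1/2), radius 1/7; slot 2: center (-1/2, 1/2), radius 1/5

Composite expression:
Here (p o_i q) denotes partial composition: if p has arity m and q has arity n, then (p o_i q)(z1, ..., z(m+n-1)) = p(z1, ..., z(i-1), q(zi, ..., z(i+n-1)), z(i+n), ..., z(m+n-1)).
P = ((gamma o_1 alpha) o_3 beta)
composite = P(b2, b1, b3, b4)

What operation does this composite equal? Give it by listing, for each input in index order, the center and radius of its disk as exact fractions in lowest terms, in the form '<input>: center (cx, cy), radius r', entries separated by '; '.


b1: center (13/28, 13/28), radius 1/63; b2: center (3/7, 3/7), radius 1/84; b3: center (-11/20, 2/5), radius 1/60; b4: center (-1/2, 1/2), radius 1/60

Affine substitution under gamma: radii multiply and b-centers shift.
b2: after 2 affine steps, its disk has center (3/7, 3/7), radius 1/84
b1: after 2 affine steps, its disk has center (13/28, 13/28), radius 1/63
b3: after 2 affine steps, its disk has center (-11/20, 2/5), radius 1/60
b4: after 2 affine steps, its disk has center (-1/2, 1/2), radius 1/60
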